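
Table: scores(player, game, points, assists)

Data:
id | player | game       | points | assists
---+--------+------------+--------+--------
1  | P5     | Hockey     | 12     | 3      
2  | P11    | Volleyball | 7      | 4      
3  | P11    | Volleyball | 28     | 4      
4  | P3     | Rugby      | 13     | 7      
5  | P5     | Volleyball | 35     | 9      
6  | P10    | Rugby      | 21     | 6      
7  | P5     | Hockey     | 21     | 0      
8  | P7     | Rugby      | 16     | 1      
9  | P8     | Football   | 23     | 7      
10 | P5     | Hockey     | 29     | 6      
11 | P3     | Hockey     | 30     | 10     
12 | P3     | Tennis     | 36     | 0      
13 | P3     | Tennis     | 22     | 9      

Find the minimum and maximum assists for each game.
SELECT game, MIN(assists), MAX(assists)
FROM scores
GROUP BY game

Result:
  Football: min=7, max=7
  Hockey: min=0, max=10
  Rugby: min=1, max=7
  Tennis: min=0, max=9
  Volleyball: min=4, max=9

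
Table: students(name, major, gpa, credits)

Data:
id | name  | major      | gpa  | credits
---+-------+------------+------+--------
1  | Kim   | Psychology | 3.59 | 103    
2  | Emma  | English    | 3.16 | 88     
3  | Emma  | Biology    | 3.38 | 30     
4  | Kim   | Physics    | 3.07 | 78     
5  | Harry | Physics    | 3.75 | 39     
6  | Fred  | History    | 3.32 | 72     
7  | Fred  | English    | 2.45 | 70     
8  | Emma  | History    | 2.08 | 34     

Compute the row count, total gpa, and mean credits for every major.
SELECT major,
       COUNT(*) as cnt,
       SUM(gpa) as total_gpa,
       AVG(credits) as avg_credits
FROM students
GROUP BY major

Result:
  Biology: 1 records, 3.38 total gpa, 30.00 avg credits
  English: 2 records, 5.61 total gpa, 79.00 avg credits
  History: 2 records, 5.40 total gpa, 53.00 avg credits
  Physics: 2 records, 6.82 total gpa, 58.50 avg credits
  Psychology: 1 records, 3.59 total gpa, 103.00 avg credits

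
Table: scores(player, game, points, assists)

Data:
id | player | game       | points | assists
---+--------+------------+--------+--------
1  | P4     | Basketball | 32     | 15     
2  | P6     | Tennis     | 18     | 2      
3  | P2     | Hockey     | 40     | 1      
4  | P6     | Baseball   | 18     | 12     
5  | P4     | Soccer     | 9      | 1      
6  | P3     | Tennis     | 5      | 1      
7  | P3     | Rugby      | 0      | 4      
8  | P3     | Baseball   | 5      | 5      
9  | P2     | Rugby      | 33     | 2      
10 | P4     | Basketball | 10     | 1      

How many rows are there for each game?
SELECT game, COUNT(*) as count
FROM scores
GROUP BY game

Result:
  Baseball: 2
  Basketball: 2
  Hockey: 1
  Rugby: 2
  Soccer: 1
  Tennis: 2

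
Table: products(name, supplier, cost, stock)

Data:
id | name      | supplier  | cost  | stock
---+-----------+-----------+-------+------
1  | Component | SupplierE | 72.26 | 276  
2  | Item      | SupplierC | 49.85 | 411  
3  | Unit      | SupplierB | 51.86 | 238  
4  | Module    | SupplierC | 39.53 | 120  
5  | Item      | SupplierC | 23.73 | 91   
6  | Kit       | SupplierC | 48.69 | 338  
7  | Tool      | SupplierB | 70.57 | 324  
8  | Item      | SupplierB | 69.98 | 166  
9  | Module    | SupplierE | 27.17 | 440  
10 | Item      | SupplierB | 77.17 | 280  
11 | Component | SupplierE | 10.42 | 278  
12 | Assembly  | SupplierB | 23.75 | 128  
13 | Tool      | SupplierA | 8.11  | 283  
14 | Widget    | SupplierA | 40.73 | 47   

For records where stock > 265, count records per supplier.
SELECT supplier, COUNT(*)
FROM products
WHERE stock > 265
GROUP BY supplier

Note: WHERE filters rows before grouping.

Result:
  SupplierA: 1
  SupplierB: 2
  SupplierC: 2
  SupplierE: 3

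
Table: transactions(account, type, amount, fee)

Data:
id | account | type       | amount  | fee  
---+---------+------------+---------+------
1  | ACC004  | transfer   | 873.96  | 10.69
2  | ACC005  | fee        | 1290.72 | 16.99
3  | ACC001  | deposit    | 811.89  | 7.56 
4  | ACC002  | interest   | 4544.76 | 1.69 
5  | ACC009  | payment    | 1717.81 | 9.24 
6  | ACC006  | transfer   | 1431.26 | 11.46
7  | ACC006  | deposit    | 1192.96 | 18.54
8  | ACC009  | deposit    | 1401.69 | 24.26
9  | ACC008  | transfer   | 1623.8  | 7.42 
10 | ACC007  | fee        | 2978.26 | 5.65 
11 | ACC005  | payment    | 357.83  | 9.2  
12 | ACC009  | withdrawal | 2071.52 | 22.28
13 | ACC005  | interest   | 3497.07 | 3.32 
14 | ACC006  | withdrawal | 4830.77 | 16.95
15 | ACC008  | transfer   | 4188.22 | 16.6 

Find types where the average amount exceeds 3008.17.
SELECT type, AVG(amount)
FROM transactions
GROUP BY type
HAVING AVG(amount) > 3008.17

Result:
  interest: avg=4020.92
  withdrawal: avg=3451.15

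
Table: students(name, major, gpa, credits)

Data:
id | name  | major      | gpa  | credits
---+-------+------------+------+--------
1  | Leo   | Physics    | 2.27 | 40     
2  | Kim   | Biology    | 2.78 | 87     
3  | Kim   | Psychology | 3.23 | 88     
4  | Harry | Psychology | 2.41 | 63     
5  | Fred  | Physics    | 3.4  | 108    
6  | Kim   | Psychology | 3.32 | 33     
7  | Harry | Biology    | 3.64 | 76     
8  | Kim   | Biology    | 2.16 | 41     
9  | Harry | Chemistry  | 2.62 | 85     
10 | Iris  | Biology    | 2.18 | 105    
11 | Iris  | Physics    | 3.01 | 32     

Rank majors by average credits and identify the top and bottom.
SELECT major, AVG(credits)
FROM students
GROUP BY major
ORDER BY AVG(credits)

All groups:
  Physics: 60.00
  Psychology: 61.33
  Biology: 77.25
  Chemistry: 85.00

Highest: Chemistry (85.00)
Lowest: Physics (60.00)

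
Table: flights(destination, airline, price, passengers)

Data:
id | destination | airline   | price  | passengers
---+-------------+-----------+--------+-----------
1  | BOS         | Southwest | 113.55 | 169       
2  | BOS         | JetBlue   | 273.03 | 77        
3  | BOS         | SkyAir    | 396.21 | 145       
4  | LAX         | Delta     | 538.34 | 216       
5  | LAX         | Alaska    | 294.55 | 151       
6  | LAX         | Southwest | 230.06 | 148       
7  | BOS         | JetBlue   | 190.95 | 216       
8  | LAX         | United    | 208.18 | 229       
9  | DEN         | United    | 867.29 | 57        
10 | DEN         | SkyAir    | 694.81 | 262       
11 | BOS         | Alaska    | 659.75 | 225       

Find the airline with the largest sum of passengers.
SELECT airline, SUM(passengers) as val
FROM flights
GROUP BY airline
ORDER BY val DESC
LIMIT 1

Result: SkyAir with sum(passengers) = 407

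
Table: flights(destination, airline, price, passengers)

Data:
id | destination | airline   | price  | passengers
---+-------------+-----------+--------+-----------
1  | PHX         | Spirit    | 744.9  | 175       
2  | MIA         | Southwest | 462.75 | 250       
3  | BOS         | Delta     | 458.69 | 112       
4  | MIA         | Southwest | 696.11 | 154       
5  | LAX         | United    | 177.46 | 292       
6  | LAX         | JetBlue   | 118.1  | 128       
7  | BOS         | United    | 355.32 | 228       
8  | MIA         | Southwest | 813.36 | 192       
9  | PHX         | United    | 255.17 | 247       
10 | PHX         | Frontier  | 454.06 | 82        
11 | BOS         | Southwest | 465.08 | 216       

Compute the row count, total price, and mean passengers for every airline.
SELECT airline,
       COUNT(*) as cnt,
       SUM(price) as total_price,
       AVG(passengers) as avg_passengers
FROM flights
GROUP BY airline

Result:
  Delta: 1 records, 458.69 total price, 112.00 avg passengers
  Frontier: 1 records, 454.06 total price, 82.00 avg passengers
  JetBlue: 1 records, 118.10 total price, 128.00 avg passengers
  Southwest: 4 records, 2437.30 total price, 203.00 avg passengers
  Spirit: 1 records, 744.90 total price, 175.00 avg passengers
  United: 3 records, 787.95 total price, 255.67 avg passengers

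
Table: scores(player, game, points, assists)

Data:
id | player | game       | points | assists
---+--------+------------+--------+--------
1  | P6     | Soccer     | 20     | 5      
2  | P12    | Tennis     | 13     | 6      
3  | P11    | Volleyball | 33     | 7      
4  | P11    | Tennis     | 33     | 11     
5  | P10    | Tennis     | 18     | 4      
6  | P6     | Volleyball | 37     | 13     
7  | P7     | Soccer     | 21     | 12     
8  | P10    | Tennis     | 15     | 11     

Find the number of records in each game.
SELECT game, COUNT(*) as count
FROM scores
GROUP BY game

Result:
  Soccer: 2
  Tennis: 4
  Volleyball: 2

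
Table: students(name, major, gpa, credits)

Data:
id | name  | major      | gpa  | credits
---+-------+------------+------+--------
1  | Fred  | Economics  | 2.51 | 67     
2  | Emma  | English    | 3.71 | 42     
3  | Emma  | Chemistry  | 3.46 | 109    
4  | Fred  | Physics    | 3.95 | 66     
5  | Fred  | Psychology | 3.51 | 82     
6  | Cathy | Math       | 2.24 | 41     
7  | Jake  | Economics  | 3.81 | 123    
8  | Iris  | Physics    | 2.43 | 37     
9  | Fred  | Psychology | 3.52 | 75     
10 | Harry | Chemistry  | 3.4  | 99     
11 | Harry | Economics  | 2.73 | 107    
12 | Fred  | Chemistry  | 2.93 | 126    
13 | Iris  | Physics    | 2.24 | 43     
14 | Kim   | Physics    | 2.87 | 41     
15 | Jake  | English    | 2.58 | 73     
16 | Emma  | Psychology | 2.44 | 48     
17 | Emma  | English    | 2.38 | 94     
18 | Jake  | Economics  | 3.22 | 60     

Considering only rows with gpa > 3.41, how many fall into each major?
SELECT major, COUNT(*)
FROM students
WHERE gpa > 3.41
GROUP BY major

Note: WHERE filters rows before grouping.

Result:
  Chemistry: 1
  Economics: 1
  English: 1
  Physics: 1
  Psychology: 2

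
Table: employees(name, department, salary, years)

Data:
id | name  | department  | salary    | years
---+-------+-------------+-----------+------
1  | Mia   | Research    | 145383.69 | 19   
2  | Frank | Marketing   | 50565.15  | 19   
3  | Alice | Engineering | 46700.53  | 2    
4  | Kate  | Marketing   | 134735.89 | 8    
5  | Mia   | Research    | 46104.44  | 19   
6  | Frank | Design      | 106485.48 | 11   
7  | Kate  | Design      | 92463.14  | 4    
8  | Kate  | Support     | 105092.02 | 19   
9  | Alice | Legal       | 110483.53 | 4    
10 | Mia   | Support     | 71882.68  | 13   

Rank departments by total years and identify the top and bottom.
SELECT department, SUM(years)
FROM employees
GROUP BY department
ORDER BY SUM(years)

All groups:
  Engineering: 2
  Legal: 4
  Design: 15
  Marketing: 27
  Support: 32
  Research: 38

Highest: Research (38)
Lowest: Engineering (2)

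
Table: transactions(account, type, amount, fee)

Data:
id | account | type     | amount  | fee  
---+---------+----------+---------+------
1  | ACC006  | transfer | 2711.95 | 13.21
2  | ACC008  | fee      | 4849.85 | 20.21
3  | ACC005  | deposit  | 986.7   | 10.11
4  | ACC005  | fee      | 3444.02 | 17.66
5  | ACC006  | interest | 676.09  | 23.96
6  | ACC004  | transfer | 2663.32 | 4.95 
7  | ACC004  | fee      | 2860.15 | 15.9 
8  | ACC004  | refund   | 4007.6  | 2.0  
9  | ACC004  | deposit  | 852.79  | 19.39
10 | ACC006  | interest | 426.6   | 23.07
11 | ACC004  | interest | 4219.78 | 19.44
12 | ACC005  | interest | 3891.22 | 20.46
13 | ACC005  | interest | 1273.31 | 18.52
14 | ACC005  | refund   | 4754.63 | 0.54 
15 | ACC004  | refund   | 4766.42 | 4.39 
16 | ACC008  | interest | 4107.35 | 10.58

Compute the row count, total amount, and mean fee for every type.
SELECT type,
       COUNT(*) as cnt,
       SUM(amount) as total_amount,
       AVG(fee) as avg_fee
FROM transactions
GROUP BY type

Result:
  deposit: 2 records, 1839.49 total amount, 14.75 avg fee
  fee: 3 records, 11154.02 total amount, 17.92 avg fee
  interest: 6 records, 14594.35 total amount, 19.34 avg fee
  refund: 3 records, 13528.65 total amount, 2.31 avg fee
  transfer: 2 records, 5375.27 total amount, 9.08 avg fee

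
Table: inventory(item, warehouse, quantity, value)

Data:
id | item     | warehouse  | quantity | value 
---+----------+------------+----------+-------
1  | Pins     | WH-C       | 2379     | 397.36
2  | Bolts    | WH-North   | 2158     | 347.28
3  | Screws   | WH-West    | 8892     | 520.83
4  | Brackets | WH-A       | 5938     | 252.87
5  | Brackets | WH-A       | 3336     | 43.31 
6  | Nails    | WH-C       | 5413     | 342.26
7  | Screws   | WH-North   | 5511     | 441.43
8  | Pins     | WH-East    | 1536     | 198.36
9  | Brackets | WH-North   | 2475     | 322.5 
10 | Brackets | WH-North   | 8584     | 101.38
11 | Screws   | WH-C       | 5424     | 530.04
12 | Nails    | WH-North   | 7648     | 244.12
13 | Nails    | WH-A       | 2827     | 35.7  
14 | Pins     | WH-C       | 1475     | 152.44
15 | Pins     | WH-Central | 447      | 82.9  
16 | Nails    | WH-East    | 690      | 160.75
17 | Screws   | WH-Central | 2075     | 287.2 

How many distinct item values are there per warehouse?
SELECT warehouse, COUNT(DISTINCT item)
FROM inventory
GROUP BY warehouse

Result:
  WH-A: 2 distinct
  WH-C: 3 distinct
  WH-Central: 2 distinct
  WH-East: 2 distinct
  WH-North: 4 distinct
  WH-West: 1 distinct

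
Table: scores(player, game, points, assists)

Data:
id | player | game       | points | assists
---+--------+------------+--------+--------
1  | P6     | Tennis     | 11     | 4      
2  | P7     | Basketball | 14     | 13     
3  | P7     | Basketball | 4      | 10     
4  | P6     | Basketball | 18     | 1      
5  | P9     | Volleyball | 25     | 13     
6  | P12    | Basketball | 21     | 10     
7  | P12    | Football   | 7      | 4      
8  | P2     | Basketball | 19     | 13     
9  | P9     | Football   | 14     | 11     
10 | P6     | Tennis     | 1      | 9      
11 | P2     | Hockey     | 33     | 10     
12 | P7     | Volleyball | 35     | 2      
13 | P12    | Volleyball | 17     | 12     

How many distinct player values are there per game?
SELECT game, COUNT(DISTINCT player)
FROM scores
GROUP BY game

Result:
  Basketball: 4 distinct
  Football: 2 distinct
  Hockey: 1 distinct
  Tennis: 1 distinct
  Volleyball: 3 distinct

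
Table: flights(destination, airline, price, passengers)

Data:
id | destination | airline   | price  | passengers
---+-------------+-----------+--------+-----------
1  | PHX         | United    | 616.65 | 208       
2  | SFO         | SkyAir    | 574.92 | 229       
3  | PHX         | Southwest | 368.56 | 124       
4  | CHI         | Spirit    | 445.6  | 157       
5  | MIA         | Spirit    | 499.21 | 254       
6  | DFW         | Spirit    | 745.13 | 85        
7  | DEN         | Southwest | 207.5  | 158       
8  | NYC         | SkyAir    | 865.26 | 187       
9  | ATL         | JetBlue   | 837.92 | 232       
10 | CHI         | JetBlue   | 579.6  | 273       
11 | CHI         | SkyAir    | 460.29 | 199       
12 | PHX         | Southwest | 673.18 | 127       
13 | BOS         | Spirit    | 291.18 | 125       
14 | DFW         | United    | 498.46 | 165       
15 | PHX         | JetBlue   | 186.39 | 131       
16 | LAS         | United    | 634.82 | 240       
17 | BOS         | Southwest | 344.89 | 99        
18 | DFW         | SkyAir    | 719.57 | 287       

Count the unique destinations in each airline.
SELECT airline, COUNT(DISTINCT destination)
FROM flights
GROUP BY airline

Result:
  JetBlue: 3 distinct
  SkyAir: 4 distinct
  Southwest: 3 distinct
  Spirit: 4 distinct
  United: 3 distinct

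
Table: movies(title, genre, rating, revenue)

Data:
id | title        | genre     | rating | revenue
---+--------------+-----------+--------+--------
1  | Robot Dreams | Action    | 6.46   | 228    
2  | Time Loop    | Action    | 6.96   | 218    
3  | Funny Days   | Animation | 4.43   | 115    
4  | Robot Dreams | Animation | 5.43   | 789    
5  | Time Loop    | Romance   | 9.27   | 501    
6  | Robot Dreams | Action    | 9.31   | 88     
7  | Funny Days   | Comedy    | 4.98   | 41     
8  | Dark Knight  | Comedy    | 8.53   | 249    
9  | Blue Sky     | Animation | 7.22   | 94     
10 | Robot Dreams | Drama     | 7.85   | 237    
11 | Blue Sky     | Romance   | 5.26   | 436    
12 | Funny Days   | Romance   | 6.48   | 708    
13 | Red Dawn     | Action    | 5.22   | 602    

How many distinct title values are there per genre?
SELECT genre, COUNT(DISTINCT title)
FROM movies
GROUP BY genre

Result:
  Action: 3 distinct
  Animation: 3 distinct
  Comedy: 2 distinct
  Drama: 1 distinct
  Romance: 3 distinct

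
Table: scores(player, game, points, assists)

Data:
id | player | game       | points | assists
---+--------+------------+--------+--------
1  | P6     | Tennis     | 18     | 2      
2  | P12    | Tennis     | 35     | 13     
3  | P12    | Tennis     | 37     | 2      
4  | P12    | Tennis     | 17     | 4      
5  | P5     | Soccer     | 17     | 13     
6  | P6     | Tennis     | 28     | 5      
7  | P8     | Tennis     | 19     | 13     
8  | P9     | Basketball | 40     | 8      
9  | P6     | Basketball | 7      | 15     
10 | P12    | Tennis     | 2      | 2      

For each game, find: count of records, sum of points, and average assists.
SELECT game,
       COUNT(*) as cnt,
       SUM(points) as total_points,
       AVG(assists) as avg_assists
FROM scores
GROUP BY game

Result:
  Basketball: 2 records, 47 total points, 11.50 avg assists
  Soccer: 1 records, 17 total points, 13.00 avg assists
  Tennis: 7 records, 156 total points, 5.86 avg assists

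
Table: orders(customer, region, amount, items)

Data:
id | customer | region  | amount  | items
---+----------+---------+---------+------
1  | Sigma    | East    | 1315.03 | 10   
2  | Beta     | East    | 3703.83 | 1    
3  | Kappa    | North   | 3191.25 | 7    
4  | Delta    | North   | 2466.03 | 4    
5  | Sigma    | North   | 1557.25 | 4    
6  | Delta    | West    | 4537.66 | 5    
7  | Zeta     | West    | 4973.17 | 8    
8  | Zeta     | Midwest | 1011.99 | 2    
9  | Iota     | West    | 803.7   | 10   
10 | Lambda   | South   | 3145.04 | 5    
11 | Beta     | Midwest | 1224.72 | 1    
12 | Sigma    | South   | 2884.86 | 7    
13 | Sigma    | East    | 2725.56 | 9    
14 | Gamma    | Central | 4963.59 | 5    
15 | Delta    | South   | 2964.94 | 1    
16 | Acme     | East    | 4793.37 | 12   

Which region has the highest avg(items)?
SELECT region, AVG(items) as val
FROM orders
GROUP BY region
ORDER BY val DESC
LIMIT 1

Result: East with avg(items) = 8.00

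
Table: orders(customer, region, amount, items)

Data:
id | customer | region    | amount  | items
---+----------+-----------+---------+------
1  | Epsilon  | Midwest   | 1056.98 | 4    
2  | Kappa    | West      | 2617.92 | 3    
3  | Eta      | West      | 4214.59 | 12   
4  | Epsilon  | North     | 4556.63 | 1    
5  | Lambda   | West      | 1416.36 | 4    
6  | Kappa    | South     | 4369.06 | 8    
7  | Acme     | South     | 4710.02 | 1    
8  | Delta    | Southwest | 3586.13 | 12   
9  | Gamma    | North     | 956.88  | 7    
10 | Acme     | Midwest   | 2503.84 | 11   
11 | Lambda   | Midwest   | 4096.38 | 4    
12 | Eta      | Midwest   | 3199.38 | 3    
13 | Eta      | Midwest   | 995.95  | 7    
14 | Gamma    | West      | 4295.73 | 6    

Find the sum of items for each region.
SELECT region, SUM(items) as result
FROM orders
GROUP BY region

Result:
  Midwest: 29
  North: 8
  South: 9
  Southwest: 12
  West: 25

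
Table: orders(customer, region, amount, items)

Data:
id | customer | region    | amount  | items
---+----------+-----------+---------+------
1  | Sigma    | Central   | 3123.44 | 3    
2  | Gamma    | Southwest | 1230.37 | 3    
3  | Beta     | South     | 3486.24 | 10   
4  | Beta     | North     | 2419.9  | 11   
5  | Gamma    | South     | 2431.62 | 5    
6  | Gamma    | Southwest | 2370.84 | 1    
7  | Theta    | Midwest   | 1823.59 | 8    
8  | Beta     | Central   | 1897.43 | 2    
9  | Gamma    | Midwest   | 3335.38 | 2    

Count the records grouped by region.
SELECT region, COUNT(*) as count
FROM orders
GROUP BY region

Result:
  Central: 2
  Midwest: 2
  North: 1
  South: 2
  Southwest: 2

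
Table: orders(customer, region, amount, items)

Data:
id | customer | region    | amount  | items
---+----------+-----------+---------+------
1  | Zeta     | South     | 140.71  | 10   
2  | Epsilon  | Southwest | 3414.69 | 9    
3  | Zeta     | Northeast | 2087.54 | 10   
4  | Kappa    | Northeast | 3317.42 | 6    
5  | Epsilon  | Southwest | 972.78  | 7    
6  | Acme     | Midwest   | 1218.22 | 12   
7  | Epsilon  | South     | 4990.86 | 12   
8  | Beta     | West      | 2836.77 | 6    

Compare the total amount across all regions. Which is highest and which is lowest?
SELECT region, SUM(amount)
FROM orders
GROUP BY region
ORDER BY SUM(amount)

All groups:
  Midwest: 1218.22
  West: 2836.77
  Southwest: 4387.47
  South: 5131.57
  Northeast: 5404.96

Highest: Northeast (5404.96)
Lowest: Midwest (1218.22)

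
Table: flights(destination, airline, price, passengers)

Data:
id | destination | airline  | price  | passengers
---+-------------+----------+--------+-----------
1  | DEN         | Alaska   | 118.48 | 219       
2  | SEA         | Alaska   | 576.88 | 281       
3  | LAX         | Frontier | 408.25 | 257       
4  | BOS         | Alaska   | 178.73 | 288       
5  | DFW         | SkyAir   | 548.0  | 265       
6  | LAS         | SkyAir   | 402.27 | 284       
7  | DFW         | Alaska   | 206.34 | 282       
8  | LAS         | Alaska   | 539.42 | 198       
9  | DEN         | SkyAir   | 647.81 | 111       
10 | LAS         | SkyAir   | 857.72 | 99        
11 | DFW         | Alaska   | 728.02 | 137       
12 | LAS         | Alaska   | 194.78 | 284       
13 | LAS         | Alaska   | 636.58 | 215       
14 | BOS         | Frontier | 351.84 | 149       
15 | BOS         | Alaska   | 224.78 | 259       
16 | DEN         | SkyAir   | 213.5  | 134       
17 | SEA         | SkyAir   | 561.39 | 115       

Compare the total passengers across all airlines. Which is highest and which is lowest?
SELECT airline, SUM(passengers)
FROM flights
GROUP BY airline
ORDER BY SUM(passengers)

All groups:
  Frontier: 406
  SkyAir: 1008
  Alaska: 2163

Highest: Alaska (2163)
Lowest: Frontier (406)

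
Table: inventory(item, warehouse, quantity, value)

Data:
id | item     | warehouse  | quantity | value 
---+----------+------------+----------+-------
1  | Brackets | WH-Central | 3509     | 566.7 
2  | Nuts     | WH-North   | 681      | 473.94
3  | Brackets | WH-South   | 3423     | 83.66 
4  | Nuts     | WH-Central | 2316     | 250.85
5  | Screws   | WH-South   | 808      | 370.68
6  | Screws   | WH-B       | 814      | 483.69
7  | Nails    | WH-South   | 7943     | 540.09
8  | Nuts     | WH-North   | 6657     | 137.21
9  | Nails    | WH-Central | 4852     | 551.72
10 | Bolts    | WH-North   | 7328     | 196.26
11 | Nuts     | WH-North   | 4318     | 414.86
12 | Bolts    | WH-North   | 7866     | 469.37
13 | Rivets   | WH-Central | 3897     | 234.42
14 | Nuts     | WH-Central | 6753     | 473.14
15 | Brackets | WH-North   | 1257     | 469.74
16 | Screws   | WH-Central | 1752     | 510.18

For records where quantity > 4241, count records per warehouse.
SELECT warehouse, COUNT(*)
FROM inventory
WHERE quantity > 4241
GROUP BY warehouse

Note: WHERE filters rows before grouping.

Result:
  WH-Central: 2
  WH-North: 4
  WH-South: 1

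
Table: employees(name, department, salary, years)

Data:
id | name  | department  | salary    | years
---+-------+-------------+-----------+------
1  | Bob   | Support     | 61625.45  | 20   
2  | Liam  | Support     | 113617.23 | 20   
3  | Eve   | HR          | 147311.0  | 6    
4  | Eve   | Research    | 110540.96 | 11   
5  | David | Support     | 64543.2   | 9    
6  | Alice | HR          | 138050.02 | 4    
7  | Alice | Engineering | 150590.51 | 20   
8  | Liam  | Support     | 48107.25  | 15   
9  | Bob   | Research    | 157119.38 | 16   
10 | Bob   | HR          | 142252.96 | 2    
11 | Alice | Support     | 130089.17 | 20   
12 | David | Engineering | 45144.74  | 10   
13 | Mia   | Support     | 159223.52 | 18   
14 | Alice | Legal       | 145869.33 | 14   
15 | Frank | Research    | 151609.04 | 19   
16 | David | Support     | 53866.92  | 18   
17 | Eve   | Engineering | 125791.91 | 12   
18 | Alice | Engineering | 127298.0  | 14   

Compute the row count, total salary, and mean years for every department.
SELECT department,
       COUNT(*) as cnt,
       SUM(salary) as total_salary,
       AVG(years) as avg_years
FROM employees
GROUP BY department

Result:
  Engineering: 4 records, 448825.16 total salary, 14.00 avg years
  HR: 3 records, 427613.98 total salary, 4.00 avg years
  Legal: 1 records, 145869.33 total salary, 14.00 avg years
  Research: 3 records, 419269.38 total salary, 15.33 avg years
  Support: 7 records, 631072.74 total salary, 17.14 avg years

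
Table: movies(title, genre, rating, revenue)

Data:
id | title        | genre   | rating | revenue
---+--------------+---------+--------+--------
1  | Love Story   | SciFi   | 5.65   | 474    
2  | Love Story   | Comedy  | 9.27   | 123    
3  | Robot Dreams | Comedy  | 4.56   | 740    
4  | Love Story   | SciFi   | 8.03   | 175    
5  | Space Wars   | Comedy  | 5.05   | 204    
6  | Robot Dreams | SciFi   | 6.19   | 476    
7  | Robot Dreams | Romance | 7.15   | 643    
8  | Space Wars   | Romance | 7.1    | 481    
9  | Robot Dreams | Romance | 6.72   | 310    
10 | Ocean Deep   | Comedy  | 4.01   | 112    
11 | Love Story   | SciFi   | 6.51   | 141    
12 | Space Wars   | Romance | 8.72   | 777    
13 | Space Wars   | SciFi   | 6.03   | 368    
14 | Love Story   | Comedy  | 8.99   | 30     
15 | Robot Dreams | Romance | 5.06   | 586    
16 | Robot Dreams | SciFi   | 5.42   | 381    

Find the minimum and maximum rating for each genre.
SELECT genre, MIN(rating), MAX(rating)
FROM movies
GROUP BY genre

Result:
  Comedy: min=4.01, max=9.27
  Romance: min=5.06, max=8.72
  SciFi: min=5.42, max=8.03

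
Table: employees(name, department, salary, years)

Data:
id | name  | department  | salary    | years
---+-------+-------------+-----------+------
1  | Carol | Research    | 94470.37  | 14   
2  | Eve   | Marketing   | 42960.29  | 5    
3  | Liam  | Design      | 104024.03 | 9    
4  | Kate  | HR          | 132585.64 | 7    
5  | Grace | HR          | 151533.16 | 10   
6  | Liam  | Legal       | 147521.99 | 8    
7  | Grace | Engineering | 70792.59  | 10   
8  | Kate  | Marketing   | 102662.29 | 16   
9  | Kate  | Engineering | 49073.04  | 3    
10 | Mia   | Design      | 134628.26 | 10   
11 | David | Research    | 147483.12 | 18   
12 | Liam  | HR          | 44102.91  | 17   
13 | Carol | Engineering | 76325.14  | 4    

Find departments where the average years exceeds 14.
SELECT department, AVG(years)
FROM employees
GROUP BY department
HAVING AVG(years) > 14

Result:
  Research: avg=16.00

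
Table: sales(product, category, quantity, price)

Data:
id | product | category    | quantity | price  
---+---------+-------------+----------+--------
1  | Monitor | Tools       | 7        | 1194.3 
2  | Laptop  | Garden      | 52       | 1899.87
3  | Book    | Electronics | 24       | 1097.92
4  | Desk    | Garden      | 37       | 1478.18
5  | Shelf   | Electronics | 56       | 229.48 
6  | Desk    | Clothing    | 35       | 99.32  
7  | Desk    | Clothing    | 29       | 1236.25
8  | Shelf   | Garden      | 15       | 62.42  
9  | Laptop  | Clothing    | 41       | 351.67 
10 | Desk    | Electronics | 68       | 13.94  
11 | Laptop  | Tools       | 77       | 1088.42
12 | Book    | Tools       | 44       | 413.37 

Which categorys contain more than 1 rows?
SELECT category, COUNT(*) as cnt
FROM sales
GROUP BY category
HAVING COUNT(*) > 1

Result:
  Clothing: 3
  Electronics: 3
  Garden: 3
  Tools: 3

Note: HAVING filters groups after aggregation, WHERE filters rows before.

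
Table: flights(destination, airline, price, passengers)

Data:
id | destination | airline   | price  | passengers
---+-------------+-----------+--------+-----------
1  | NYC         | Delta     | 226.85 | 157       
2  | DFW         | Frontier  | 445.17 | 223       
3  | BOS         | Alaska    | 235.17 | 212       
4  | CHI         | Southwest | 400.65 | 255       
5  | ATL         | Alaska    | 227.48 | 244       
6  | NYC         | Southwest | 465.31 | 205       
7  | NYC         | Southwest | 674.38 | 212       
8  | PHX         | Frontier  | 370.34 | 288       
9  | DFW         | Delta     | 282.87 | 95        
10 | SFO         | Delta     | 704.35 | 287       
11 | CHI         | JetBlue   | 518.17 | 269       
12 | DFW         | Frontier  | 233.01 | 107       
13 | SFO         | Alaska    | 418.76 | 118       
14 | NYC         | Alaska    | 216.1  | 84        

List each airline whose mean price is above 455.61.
SELECT airline, AVG(price)
FROM flights
GROUP BY airline
HAVING AVG(price) > 455.61

Result:
  JetBlue: avg=518.17
  Southwest: avg=513.45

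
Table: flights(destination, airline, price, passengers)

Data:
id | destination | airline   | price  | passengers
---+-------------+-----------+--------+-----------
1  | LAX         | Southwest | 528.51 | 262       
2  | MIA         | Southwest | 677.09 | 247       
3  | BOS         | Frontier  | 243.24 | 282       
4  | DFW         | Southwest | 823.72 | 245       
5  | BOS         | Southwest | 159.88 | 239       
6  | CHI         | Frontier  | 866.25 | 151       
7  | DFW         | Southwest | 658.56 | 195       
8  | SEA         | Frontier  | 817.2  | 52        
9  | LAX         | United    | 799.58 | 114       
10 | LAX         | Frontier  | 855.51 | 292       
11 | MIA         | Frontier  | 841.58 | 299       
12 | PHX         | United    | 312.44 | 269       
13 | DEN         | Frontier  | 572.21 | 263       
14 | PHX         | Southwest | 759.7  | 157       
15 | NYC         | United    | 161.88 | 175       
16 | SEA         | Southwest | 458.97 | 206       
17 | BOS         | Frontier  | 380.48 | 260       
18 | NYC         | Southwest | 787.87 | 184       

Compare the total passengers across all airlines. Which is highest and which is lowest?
SELECT airline, SUM(passengers)
FROM flights
GROUP BY airline
ORDER BY SUM(passengers)

All groups:
  United: 558
  Frontier: 1599
  Southwest: 1735

Highest: Southwest (1735)
Lowest: United (558)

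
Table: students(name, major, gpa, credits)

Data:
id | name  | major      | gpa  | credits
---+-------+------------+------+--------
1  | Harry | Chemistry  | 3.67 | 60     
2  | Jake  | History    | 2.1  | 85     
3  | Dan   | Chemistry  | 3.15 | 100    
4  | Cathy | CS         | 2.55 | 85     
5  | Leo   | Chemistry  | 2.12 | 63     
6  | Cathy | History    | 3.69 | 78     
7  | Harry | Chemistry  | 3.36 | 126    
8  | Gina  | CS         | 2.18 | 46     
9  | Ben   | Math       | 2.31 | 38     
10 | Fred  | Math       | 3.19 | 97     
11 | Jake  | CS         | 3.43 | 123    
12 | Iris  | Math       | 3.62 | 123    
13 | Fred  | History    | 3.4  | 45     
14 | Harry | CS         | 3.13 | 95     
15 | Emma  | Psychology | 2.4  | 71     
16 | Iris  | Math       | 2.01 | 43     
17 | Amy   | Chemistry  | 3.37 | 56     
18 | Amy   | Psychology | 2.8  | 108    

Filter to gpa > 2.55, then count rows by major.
SELECT major, COUNT(*)
FROM students
WHERE gpa > 2.55
GROUP BY major

Note: WHERE filters rows before grouping.

Result:
  CS: 2
  Chemistry: 4
  History: 2
  Math: 2
  Psychology: 1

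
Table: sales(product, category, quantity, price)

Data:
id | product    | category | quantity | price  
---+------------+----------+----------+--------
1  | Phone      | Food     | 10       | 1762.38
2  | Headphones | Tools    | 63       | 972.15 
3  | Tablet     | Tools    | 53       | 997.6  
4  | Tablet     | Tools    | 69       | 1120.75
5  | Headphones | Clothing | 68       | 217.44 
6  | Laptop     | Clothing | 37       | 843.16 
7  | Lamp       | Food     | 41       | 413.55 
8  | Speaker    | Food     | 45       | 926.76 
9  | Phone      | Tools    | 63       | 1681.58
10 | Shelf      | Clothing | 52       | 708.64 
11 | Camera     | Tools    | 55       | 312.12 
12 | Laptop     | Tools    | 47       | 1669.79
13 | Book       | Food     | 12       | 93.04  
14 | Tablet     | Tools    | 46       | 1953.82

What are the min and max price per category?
SELECT category, MIN(price), MAX(price)
FROM sales
GROUP BY category

Result:
  Clothing: min=217.44, max=843.16
  Food: min=93.04, max=1762.38
  Tools: min=312.12, max=1953.82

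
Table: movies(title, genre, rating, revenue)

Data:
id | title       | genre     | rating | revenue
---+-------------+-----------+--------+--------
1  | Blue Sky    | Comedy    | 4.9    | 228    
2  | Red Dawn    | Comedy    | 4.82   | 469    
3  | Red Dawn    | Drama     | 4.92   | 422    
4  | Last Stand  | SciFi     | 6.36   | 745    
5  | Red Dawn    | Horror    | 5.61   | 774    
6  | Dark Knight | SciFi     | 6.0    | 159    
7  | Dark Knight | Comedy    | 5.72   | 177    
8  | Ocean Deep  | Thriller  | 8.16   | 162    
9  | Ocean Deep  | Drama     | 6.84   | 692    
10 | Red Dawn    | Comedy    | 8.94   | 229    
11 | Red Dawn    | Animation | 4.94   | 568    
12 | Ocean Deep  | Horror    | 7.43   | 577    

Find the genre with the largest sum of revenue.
SELECT genre, SUM(revenue) as val
FROM movies
GROUP BY genre
ORDER BY val DESC
LIMIT 1

Result: Horror with sum(revenue) = 1351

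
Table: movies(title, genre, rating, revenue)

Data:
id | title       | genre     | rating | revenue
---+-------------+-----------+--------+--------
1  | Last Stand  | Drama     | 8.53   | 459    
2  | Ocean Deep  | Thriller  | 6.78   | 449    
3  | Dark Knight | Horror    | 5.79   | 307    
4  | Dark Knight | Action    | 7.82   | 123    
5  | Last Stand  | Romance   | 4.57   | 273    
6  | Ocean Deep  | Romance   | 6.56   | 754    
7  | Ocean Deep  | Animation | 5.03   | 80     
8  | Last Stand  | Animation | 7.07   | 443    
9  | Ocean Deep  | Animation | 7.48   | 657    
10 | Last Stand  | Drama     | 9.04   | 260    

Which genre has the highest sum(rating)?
SELECT genre, SUM(rating) as val
FROM movies
GROUP BY genre
ORDER BY val DESC
LIMIT 1

Result: Animation with sum(rating) = 19.58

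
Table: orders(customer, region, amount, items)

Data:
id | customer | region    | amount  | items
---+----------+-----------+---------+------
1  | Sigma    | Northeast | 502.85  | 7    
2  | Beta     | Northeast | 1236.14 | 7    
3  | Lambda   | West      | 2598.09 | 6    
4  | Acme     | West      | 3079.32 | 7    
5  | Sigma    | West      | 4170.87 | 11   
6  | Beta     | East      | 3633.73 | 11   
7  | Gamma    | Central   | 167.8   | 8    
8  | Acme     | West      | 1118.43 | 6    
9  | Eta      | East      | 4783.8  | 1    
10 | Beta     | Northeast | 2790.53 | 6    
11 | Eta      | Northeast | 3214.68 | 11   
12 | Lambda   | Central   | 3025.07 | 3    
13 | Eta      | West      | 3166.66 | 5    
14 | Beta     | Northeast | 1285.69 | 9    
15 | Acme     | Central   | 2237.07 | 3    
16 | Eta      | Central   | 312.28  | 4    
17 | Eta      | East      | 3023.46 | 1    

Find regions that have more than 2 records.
SELECT region, COUNT(*) as cnt
FROM orders
GROUP BY region
HAVING COUNT(*) > 2

Result:
  Central: 4
  East: 3
  Northeast: 5
  West: 5

Note: HAVING filters groups after aggregation, WHERE filters rows before.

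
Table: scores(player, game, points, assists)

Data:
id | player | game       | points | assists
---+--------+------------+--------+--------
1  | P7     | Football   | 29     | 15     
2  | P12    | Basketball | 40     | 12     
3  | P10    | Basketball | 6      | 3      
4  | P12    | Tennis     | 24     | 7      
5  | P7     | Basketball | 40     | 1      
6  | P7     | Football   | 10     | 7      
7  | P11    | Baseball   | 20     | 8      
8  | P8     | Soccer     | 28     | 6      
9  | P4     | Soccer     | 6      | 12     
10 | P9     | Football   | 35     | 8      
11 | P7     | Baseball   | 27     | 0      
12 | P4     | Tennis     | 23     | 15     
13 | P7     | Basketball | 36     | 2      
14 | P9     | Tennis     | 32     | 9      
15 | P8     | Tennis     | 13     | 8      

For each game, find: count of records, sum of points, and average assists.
SELECT game,
       COUNT(*) as cnt,
       SUM(points) as total_points,
       AVG(assists) as avg_assists
FROM scores
GROUP BY game

Result:
  Baseball: 2 records, 47 total points, 4.00 avg assists
  Basketball: 4 records, 122 total points, 4.50 avg assists
  Football: 3 records, 74 total points, 10.00 avg assists
  Soccer: 2 records, 34 total points, 9.00 avg assists
  Tennis: 4 records, 92 total points, 9.75 avg assists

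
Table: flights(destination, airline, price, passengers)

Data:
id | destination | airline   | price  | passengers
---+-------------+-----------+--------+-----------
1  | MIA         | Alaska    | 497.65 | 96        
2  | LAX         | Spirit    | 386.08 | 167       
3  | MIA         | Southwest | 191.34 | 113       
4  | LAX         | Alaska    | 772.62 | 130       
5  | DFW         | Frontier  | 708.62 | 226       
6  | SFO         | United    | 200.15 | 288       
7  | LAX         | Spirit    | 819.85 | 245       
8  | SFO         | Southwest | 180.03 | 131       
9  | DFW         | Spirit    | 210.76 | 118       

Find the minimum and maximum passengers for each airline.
SELECT airline, MIN(passengers), MAX(passengers)
FROM flights
GROUP BY airline

Result:
  Alaska: min=96, max=130
  Frontier: min=226, max=226
  Southwest: min=113, max=131
  Spirit: min=118, max=245
  United: min=288, max=288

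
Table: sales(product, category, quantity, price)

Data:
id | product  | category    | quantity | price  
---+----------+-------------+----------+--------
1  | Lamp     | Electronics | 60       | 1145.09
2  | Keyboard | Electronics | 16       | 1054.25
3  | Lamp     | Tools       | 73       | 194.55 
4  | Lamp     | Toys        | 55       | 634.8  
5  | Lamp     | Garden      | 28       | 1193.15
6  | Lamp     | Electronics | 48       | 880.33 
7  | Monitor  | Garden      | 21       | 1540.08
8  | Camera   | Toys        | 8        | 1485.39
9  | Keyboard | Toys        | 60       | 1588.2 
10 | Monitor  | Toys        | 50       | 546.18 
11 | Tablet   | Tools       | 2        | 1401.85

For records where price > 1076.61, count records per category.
SELECT category, COUNT(*)
FROM sales
WHERE price > 1076.61
GROUP BY category

Note: WHERE filters rows before grouping.

Result:
  Electronics: 1
  Garden: 2
  Tools: 1
  Toys: 2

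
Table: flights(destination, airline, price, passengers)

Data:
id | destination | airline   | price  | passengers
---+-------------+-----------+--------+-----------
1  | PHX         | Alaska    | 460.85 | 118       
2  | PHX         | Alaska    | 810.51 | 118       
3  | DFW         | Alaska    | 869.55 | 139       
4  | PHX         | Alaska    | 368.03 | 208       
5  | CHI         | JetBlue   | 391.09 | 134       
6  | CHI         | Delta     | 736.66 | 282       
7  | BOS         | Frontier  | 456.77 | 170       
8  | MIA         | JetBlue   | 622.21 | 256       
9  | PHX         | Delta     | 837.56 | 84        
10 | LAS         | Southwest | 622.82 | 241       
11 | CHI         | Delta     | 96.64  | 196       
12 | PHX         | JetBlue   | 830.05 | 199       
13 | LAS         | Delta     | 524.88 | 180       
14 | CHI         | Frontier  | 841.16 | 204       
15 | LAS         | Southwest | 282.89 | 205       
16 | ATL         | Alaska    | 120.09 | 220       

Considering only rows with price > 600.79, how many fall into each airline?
SELECT airline, COUNT(*)
FROM flights
WHERE price > 600.79
GROUP BY airline

Note: WHERE filters rows before grouping.

Result:
  Alaska: 2
  Delta: 2
  Frontier: 1
  JetBlue: 2
  Southwest: 1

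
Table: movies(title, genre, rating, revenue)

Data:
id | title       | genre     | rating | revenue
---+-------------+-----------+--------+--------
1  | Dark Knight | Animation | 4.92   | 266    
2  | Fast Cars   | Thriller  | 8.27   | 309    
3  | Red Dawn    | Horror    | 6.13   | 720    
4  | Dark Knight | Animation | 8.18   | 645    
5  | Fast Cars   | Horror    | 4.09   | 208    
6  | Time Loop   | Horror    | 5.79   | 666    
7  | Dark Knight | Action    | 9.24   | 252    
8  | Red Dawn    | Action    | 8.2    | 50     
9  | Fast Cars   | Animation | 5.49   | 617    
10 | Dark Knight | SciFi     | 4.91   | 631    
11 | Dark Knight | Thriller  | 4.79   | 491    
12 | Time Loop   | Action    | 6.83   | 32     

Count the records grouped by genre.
SELECT genre, COUNT(*) as count
FROM movies
GROUP BY genre

Result:
  Action: 3
  Animation: 3
  Horror: 3
  SciFi: 1
  Thriller: 2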